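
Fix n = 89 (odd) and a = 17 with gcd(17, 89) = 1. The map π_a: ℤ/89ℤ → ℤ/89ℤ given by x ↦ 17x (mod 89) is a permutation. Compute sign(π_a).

Start at x=71: 71 → 50 → 49 → 32 → 10 → 81 → 42 → … (one orbit).
Cycle type of π: 44×2 + 1; total 3 cycles.
89 − 3 = 86 transpositions; sign(π) = (−1)^86 = +1.
The Jacobi symbol (17|89) = +1 (Zolotarev) agrees.

+1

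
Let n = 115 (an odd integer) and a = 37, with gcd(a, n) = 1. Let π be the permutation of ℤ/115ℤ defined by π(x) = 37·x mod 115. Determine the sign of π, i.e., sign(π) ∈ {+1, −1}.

Orbit of 102 under x↦37x: [102, 94, 28, 1, 37, 104, 53]… (length divides ord_115(37)).
The orbit structure of x ↦ 37x mod 115: 5 orbits of sizes [44, 44, 22, 4, 1].
n − c = 115 − 5 = 110; sign = (−1)^110 = +1.
Check: (37/115) = +1 by Zolotarev.

+1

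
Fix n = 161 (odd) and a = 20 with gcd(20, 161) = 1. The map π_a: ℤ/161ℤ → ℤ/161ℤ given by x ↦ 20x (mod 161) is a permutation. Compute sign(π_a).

+1

Orbit of 8 under x↦20x: [8, 160, 141, 83, 50, 34, 36]… (length divides ord_161(20)).
11 cycles of lengths [22, 22, 22, 22, 22, 22, 22, 2, 2, 2, 1].
Σ(ℓ_i−1) = 161−11 = 150; sign = (−1)^150 = +1.
(20|161)_J = +1 (Zolotarev's lemma cross-check).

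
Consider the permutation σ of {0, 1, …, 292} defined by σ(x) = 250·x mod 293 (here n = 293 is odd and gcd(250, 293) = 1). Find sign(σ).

+1

Start at x=77: 77 → 205 → 268 → 196 → 69 → 256 → 126 → … (one orbit).
Decompose π into cycles: lengths [73, 73, 73, 73, 1] (5 cycles, including the fixed point 0).
sign(π) = (−1)^{n − #cycles} = (−1)^{293−5} = (−1)^288 = +1.
The Jacobi symbol (250|293) = +1 (Zolotarev) agrees.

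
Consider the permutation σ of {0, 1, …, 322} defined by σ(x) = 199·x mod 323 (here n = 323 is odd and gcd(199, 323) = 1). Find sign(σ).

-1

Orbit of 111 under x↦199x: [111, 125, 4, 150, 134, 180, 290]… (length divides ord_323(199)).
Cycle type of π: 144×2 + 16 + 9×2 + 1; total 6 cycles.
sign(π) = (−1)^{n − #cycles} = (−1)^{323−6} = (−1)^317 = -1.
Via Zolotarev, sign(π_{199}) = (199|323) = -1.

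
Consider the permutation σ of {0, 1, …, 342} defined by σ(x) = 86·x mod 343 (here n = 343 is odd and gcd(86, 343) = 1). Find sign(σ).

Trace 337: π^k(337) = [337, 170, 214, 225, 142, 207, 309] for k=0..6.
Cycle lengths of π_86 on ℤ/343ℤ: [147, 147, 21, 21, 3, 3, 1]; 7 cycles in total.
With 7 cycles on 343 points, sign = (−1)^{343−7} = +1.

+1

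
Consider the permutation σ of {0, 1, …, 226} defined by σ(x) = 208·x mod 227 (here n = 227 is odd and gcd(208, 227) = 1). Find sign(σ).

-1

Orbit of 181 under x↦208x: [181, 193, 192, 211, 77, 126, 103]… (length divides ord_227(208)).
π_208 has 2 disjoint cycles with lengths [226, 1] on {0,…,226}.
sign(π) = (−1)^{n − #cycles} = (−1)^{227−2} = (−1)^225 = -1.
(208|227)_J = -1 (Zolotarev's lemma cross-check).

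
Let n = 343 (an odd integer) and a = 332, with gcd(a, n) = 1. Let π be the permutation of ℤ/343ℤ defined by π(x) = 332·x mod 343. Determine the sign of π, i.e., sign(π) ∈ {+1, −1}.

-1

Orbit of 304 under x↦332x: [304, 86, 83, 116, 96, 316, 297]… (length divides ord_343(332)).
Cycle type of π: 294 + 42 + 6 + 1; total 4 cycles.
sign(π) = (−1)^{n − #cycles} = (−1)^{343−4} = (−1)^339 = -1.
The Jacobi symbol (332|343) = -1 (Zolotarev) agrees.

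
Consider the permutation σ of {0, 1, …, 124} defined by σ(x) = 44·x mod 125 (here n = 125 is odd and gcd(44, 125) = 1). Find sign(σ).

+1

Orbit of 79 under x↦44x: [79, 101, 69, 36, 84, 71, 124]… (length divides ord_125(44)).
Cycle type of π: 50×2 + 10×2 + 2×2 + 1; total 7 cycles.
With 7 cycles on 125 points, sign = (−1)^{125−7} = +1.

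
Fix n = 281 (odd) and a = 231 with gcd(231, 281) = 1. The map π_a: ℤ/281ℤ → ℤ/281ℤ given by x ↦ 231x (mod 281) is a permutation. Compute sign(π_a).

Start at x=200: 200 → 116 → 101 → 8 → 162 → 49 → 79 → … (one orbit).
5 cycles of lengths [70, 70, 70, 70, 1].
5 cycles on 281: each ℓ→(−1)^(ℓ−1), product (−1)^276 = +1.
(231|281)_J = +1 (Zolotarev's lemma cross-check).

+1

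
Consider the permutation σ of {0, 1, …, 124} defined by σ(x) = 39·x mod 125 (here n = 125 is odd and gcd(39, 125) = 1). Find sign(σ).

+1

Orbit of 101 under x↦39x: [101, 64, 121, 94, 41, 99, 111]… (length divides ord_125(39)).
Cycle lengths of π_39 on ℤ/125ℤ: [50, 50, 10, 10, 2, 2, 1]; 7 cycles in total.
7 cycles on 125: each ℓ→(−1)^(ℓ−1), product (−1)^118 = +1.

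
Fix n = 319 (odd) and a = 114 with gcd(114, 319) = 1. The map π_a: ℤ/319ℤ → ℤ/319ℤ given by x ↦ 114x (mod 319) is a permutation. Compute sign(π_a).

-1

Trace 100: π^k(100) = [100, 235, 313, 273, 179, 309, 136] for k=0..6.
Decompose π into cycles: lengths [140, 140, 28, 5, 5, 1] (6 cycles, including the fixed point 0).
319 − 6 = 313 transpositions; sign(π) = (−1)^313 = -1.
Via Zolotarev, sign(π_{114}) = (114|319) = -1.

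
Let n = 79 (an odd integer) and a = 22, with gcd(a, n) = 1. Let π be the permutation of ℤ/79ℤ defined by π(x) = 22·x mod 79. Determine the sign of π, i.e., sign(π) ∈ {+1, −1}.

+1

Start at x=52: 52 → 38 → 46 → 64 → 65 → 8 → 18 → … (one orbit).
Cycle lengths of π_22 on ℤ/79ℤ: [13, 13, 13, 13, 13, 13, 1]; 7 cycles in total.
Σ(ℓ_i−1) = 79−7 = 72; sign = (−1)^72 = +1.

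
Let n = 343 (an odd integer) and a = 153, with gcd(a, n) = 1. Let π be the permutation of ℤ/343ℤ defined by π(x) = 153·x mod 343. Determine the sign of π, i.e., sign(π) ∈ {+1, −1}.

Orbit of 106 under x↦153x: [106, 97, 92, 13, 274, 76, 309]… (length divides ord_343(153)).
Cycle type of π: 98×3 + 14×3 + 2×3 + 1; total 10 cycles.
Σ(ℓ_i−1) = 343−10 = 333; sign = (−1)^333 = -1.
The Jacobi symbol (153|343) = -1 (Zolotarev) agrees.

-1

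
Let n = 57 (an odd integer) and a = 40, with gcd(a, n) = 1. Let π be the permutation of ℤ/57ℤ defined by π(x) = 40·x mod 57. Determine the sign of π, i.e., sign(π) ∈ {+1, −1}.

Start at x=4: 4 → 46 → 16 → 13 → 7 → 52 → 28 → … (one orbit).
π_40 has 6 disjoint cycles with lengths [18, 18, 18, 1, 1, 1] on {0,…,56}.
Σ(ℓ_i−1) = 57−6 = 51; sign = (−1)^51 = -1.
Via Zolotarev, sign(π_{40}) = (40|57) = -1.

-1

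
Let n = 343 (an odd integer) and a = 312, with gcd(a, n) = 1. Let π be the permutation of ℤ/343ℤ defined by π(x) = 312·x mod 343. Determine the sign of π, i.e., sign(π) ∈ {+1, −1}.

Trace 312: π^k(312) = [312, 275, 50, 165, 30, 99, 18] for k=0..6.
Cycle type of π: 21×14 + 3×16 + 1; total 31 cycles.
343 − 31 = 312 transpositions; sign(π) = (−1)^312 = +1.
Via Zolotarev, sign(π_{312}) = (312|343) = +1.

+1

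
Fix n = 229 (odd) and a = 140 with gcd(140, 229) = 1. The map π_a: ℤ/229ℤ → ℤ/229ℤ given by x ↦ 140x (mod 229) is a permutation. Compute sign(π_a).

Orbit of 1 under x↦140x: [1, 140, 135, 122, 134, 211, 228]… (length divides ord_229(140)).
The orbit structure of x ↦ 140x mod 229: 20 orbits of sizes [12, 12, 12, 12, 12, 12, 12, 12, 12, 12, 12, 12, 12, 12, 12, 12, 12, 12, 12, 1].
229 − 20 = 209 transpositions; sign(π) = (−1)^209 = -1.
Check: (140/229) = -1 by Zolotarev.

-1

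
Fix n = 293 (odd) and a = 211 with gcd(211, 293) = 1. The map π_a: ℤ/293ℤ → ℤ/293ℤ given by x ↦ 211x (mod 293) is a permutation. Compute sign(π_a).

+1

Start at x=53: 53 → 49 → 84 → 144 → 205 → 184 → 148 → … (one orbit).
The orbit structure of x ↦ 211x mod 293: 3 orbits of sizes [146, 146, 1].
Σ(ℓ_i−1) = 293−3 = 290; sign = (−1)^290 = +1.
Check: (211/293) = +1 by Zolotarev.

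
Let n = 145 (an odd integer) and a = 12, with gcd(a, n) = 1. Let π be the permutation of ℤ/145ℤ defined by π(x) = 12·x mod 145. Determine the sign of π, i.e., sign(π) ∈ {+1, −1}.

Start at x=1: 1 → 12 → 144 → 133 → 1 (one orbit).
π_12 has 37 disjoint cycles with lengths [4, 4, 4, 4, 4, 4, 4, 4, 4, 4, 4, 4, 4, 4, 4, 4, 4, 4, 4, 4, 4, 4, 4, 4, 4, 4, 4, 4, 4, 4, 4, 4, 4, 4, 4, 4, 1] on {0,…,144}.
n − c = 145 − 37 = 108; sign = (−1)^108 = +1.
Zolotarev: (12|145) = +1, matching the cycle-count sign.

+1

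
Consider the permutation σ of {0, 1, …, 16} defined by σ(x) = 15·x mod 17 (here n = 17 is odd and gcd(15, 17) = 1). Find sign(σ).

Orbit of 13 under x↦15x: [13, 8, 1, 15, 4, 9, 16]… (length divides ord_17(15)).
The orbit structure of x ↦ 15x mod 17: 3 orbits of sizes [8, 8, 1].
With 3 cycles on 17 points, sign = (−1)^{17−3} = +1.
Via Zolotarev, sign(π_{15}) = (15|17) = +1.

+1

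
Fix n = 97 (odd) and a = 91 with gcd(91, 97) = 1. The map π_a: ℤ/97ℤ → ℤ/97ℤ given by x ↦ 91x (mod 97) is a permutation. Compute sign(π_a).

+1

Trace 62: π^k(62) = [62, 16, 1, 91, 36, 75, 35] for k=0..6.
The orbit structure of x ↦ 91x mod 97: 9 orbits of sizes [12, 12, 12, 12, 12, 12, 12, 12, 1].
sign(π) = (−1)^{n − #cycles} = (−1)^{97−9} = (−1)^88 = +1.
Zolotarev: (91|97) = +1, matching the cycle-count sign.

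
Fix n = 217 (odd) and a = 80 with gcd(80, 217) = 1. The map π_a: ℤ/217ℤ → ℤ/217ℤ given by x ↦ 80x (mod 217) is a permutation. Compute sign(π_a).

Orbit of 121 under x↦80x: [121, 132, 144, 19, 1, 80, 107]… (length divides ord_217(80)).
The orbit structure of x ↦ 80x mod 217: 10 orbits of sizes [30, 30, 30, 30, 30, 30, 15, 15, 6, 1].
With 10 cycles on 217 points, sign = (−1)^{217−10} = -1.
The Jacobi symbol (80|217) = -1 (Zolotarev) agrees.

-1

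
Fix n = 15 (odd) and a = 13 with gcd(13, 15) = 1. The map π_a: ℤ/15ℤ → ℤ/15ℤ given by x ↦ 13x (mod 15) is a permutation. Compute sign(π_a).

-1

Trace 7: π^k(7) = [7, 1, 13, 4] for k=0..3.
6 cycles of lengths [4, 4, 4, 1, 1, 1].
sign(π) = (−1)^{n − #cycles} = (−1)^{15−6} = (−1)^9 = -1.
Zolotarev: (13|15) = -1, matching the cycle-count sign.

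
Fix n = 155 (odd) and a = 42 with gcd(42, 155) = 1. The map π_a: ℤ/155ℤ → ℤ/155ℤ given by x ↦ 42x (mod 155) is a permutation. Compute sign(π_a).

Trace 127: π^k(127) = [127, 64, 53, 56, 27, 49, 43] for k=0..6.
5 cycles of lengths [60, 60, 30, 4, 1].
sign(π) = (−1)^{n − #cycles} = (−1)^{155−5} = (−1)^150 = +1.
Zolotarev: (42|155) = +1, matching the cycle-count sign.

+1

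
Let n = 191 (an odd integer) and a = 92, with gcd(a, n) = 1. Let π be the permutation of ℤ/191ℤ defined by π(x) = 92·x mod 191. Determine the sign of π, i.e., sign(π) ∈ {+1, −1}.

Orbit of 115 under x↦92x: [115, 75, 24, 107, 103, 117, 68]… (length divides ord_191(92)).
3 cycles of lengths [95, 95, 1].
3 cycles on 191: each ℓ→(−1)^(ℓ−1), product (−1)^188 = +1.

+1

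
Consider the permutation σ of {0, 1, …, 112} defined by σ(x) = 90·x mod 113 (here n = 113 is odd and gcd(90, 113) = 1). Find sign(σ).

Start at x=104: 104 → 94 → 98 → 6 → 88 → 10 → 109 → … (one orbit).
Cycle type of π: 112 + 1; total 2 cycles.
sign(π) = (−1)^{n − #cycles} = (−1)^{113−2} = (−1)^111 = -1.
The Jacobi symbol (90|113) = -1 (Zolotarev) agrees.

-1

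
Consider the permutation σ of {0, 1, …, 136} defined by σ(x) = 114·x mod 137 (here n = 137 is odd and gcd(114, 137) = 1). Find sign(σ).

Orbit of 11 under x↦114x: [11, 21, 65, 12, 135, 46, 38]… (length divides ord_137(114)).
The orbit structure of x ↦ 114x mod 137: 2 orbits of sizes [136, 1].
Σ(ℓ_i−1) = 137−2 = 135; sign = (−1)^135 = -1.

-1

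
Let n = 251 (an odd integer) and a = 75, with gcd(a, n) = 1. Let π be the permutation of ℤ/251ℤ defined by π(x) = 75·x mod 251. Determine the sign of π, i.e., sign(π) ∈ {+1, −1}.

Start at x=245: 245 → 52 → 135 → 85 → 100 → 221 → 9 → … (one orbit).
π_75 has 3 disjoint cycles with lengths [125, 125, 1] on {0,…,250}.
Σ(ℓ_i−1) = 251−3 = 248; sign = (−1)^248 = +1.
Check: (75/251) = +1 by Zolotarev.

+1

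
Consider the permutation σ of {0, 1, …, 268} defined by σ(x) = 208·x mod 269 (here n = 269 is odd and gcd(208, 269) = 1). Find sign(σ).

+1

Orbit of 89 under x↦208x: [89, 220, 30, 53, 264, 36, 225]… (length divides ord_269(208)).
π_208 has 3 disjoint cycles with lengths [134, 134, 1] on {0,…,268}.
Σ(ℓ_i−1) = 269−3 = 266; sign = (−1)^266 = +1.
Check: (208/269) = +1 by Zolotarev.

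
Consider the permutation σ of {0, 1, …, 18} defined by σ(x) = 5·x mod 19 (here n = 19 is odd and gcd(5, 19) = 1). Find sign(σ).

+1

Orbit of 6 under x↦5x: [6, 11, 17, 9, 7, 16, 4]… (length divides ord_19(5)).
3 cycles of lengths [9, 9, 1].
19 − 3 = 16 transpositions; sign(π) = (−1)^16 = +1.
(5|19)_J = +1 (Zolotarev's lemma cross-check).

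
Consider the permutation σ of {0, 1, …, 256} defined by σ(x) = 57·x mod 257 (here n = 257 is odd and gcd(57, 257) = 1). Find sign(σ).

Orbit of 128 under x↦57x: [128, 100, 46, 52, 137, 99, 246]… (length divides ord_257(57)).
π_57 has 3 disjoint cycles with lengths [128, 128, 1] on {0,…,256}.
n − c = 257 − 3 = 254; sign = (−1)^254 = +1.
Via Zolotarev, sign(π_{57}) = (57|257) = +1.

+1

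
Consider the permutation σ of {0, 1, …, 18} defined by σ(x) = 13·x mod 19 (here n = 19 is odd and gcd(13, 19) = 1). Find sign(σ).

Trace 11: π^k(11) = [11, 10, 16, 18, 6, 2, 7] for k=0..6.
2 cycles of lengths [18, 1].
Σ(ℓ_i−1) = 19−2 = 17; sign = (−1)^17 = -1.
Check: (13/19) = -1 by Zolotarev.

-1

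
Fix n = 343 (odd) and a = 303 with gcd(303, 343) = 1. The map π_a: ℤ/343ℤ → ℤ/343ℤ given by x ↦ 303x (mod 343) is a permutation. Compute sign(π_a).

Orbit of 214 under x↦303x: [214, 15, 86, 333, 57, 121, 305]… (length divides ord_343(303)).
The orbit structure of x ↦ 303x mod 343: 7 orbits of sizes [147, 147, 21, 21, 3, 3, 1].
Σ(ℓ_i−1) = 343−7 = 336; sign = (−1)^336 = +1.
Via Zolotarev, sign(π_{303}) = (303|343) = +1.

+1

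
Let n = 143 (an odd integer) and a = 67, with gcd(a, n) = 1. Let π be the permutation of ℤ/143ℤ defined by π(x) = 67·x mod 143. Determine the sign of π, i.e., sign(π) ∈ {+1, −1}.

Orbit of 122 under x↦67x: [122, 23, 111, 1, 67, 56, 34]… (length divides ord_143(67)).
Decompose π into cycles: lengths [12, 12, 12, 12, 12, 12, 12, 12, 12, 12, 12, 1, 1, 1, 1, 1, 1, 1, 1, 1, 1, 1] (22 cycles, including the fixed point 0).
sign(π) = (−1)^{n − #cycles} = (−1)^{143−22} = (−1)^121 = -1.
Via Zolotarev, sign(π_{67}) = (67|143) = -1.

-1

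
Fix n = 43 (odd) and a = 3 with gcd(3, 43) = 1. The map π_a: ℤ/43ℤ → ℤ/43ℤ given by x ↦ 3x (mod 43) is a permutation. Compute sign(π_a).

-1

Orbit of 9 under x↦3x: [9, 27, 38, 28, 41, 37, 25]… (length divides ord_43(3)).
Cycle type of π: 42 + 1; total 2 cycles.
With 2 cycles on 43 points, sign = (−1)^{43−2} = -1.
(3|43)_J = -1 (Zolotarev's lemma cross-check).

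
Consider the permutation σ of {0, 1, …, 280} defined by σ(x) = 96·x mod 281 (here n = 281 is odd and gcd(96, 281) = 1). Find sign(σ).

Start at x=64: 64 → 243 → 5 → 199 → 277 → 178 → 228 → … (one orbit).
2 cycles of lengths [280, 1].
2 cycles on 281: each ℓ→(−1)^(ℓ−1), product (−1)^279 = -1.

-1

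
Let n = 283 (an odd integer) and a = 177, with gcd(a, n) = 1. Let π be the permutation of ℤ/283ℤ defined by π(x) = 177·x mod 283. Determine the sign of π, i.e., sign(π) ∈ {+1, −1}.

-1

Start at x=2: 2 → 71 → 115 → 262 → 245 → 66 → 79 → … (one orbit).
Decompose π into cycles: lengths [94, 94, 94, 1] (4 cycles, including the fixed point 0).
sign(π) = (−1)^{n − #cycles} = (−1)^{283−4} = (−1)^279 = -1.
Zolotarev: (177|283) = -1, matching the cycle-count sign.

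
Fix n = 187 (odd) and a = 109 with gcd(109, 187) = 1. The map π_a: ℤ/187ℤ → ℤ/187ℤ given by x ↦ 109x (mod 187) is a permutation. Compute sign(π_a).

+1

Trace 166: π^k(166) = [166, 142, 144, 175, 1, 109, 100] for k=0..6.
Cycle type of π: 16×11 + 2×5 + 1; total 17 cycles.
n − c = 187 − 17 = 170; sign = (−1)^170 = +1.
Check: (109/187) = +1 by Zolotarev.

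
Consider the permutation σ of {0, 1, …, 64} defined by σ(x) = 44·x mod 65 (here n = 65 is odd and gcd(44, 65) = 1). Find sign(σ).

Trace 34: π^k(34) = [34, 1, 44, 51] for k=0..3.
18 cycles of lengths [4, 4, 4, 4, 4, 4, 4, 4, 4, 4, 4, 4, 4, 4, 4, 2, 2, 1].
18 cycles on 65: each ℓ→(−1)^(ℓ−1), product (−1)^47 = -1.
Check: (44/65) = -1 by Zolotarev.

-1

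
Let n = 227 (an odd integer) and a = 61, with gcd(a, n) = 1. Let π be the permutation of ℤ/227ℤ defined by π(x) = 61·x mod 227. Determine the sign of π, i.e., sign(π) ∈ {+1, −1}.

-1

Orbit of 208 under x↦61x: [208, 203, 125, 134, 2, 122, 178]… (length divides ord_227(61)).
The orbit structure of x ↦ 61x mod 227: 2 orbits of sizes [226, 1].
With 2 cycles on 227 points, sign = (−1)^{227−2} = -1.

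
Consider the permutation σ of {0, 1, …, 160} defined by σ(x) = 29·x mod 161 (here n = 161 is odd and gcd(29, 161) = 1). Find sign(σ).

Trace 64: π^k(64) = [64, 85, 50, 1, 29, 36, 78] for k=0..6.
21 cycles of lengths [11, 11, 11, 11, 11, 11, 11, 11, 11, 11, 11, 11, 11, 11, 1, 1, 1, 1, 1, 1, 1].
Σ(ℓ_i−1) = 161−21 = 140; sign = (−1)^140 = +1.

+1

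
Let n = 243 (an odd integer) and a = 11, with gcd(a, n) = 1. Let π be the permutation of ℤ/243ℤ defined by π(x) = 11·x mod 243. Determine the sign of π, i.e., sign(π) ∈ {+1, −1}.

-1

Start at x=58: 58 → 152 → 214 → 167 → 136 → 38 → 175 → … (one orbit).
6 cycles of lengths [162, 54, 18, 6, 2, 1].
With 6 cycles on 243 points, sign = (−1)^{243−6} = -1.
(11|243)_J = -1 (Zolotarev's lemma cross-check).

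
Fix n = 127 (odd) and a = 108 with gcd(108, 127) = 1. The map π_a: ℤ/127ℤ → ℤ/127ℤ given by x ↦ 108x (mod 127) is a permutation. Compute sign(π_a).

-1

Orbit of 126 under x↦108x: [126, 19, 20, 1, 108, 107]… (length divides ord_127(108)).
π_108 has 22 disjoint cycles with lengths [6, 6, 6, 6, 6, 6, 6, 6, 6, 6, 6, 6, 6, 6, 6, 6, 6, 6, 6, 6, 6, 1] on {0,…,126}.
127 − 22 = 105 transpositions; sign(π) = (−1)^105 = -1.
Via Zolotarev, sign(π_{108}) = (108|127) = -1.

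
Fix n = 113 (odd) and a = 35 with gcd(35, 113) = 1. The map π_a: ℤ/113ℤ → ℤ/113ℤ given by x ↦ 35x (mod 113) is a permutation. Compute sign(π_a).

-1

Trace 48: π^k(48) = [48, 98, 40, 44, 71, 112, 78] for k=0..6.
The orbit structure of x ↦ 35x mod 113: 8 orbits of sizes [16, 16, 16, 16, 16, 16, 16, 1].
With 8 cycles on 113 points, sign = (−1)^{113−8} = -1.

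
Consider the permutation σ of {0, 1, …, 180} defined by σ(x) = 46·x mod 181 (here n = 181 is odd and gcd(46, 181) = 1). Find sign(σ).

+1

Trace 56: π^k(56) = [56, 42, 122, 1, 46, 125, 139] for k=0..6.
Cycle lengths of π_46 on ℤ/181ℤ: [10, 10, 10, 10, 10, 10, 10, 10, 10, 10, 10, 10, 10, 10, 10, 10, 10, 10, 1]; 19 cycles in total.
n − c = 181 − 19 = 162; sign = (−1)^162 = +1.
(46|181)_J = +1 (Zolotarev's lemma cross-check).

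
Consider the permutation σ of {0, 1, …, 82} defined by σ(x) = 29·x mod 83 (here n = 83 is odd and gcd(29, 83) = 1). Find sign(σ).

Orbit of 49 under x↦29x: [49, 10, 41, 27, 36, 48, 64]… (length divides ord_83(29)).
Cycle type of π: 41×2 + 1; total 3 cycles.
83 − 3 = 80 transpositions; sign(π) = (−1)^80 = +1.
The Jacobi symbol (29|83) = +1 (Zolotarev) agrees.

+1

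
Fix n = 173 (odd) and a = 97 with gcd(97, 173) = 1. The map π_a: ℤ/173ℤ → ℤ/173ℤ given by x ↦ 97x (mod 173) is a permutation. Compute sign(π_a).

-1

Start at x=119: 119 → 125 → 15 → 71 → 140 → 86 → 38 → … (one orbit).
2 cycles of lengths [172, 1].
2 cycles on 173: each ℓ→(−1)^(ℓ−1), product (−1)^171 = -1.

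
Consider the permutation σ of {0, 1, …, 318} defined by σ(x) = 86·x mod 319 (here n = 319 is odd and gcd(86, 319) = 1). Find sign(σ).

+1

Start at x=291: 291 → 144 → 262 → 202 → 146 → 115 → 1 → … (one orbit).
Cycle lengths of π_86 on ℤ/319ℤ: [10, 10, 10, 10, 10, 10, 10, 10, 10, 10, 10, 10, 10, 10, 10, 10, 10, 10, 10, 10, 10, 10, 10, 10, 10, 10, 10, 10, 5, 5, 2, 2, 2, 2, 2, 2, 2, 2, 2, 2, 2, 2, 2, 2, 1]; 45 cycles in total.
n − c = 319 − 45 = 274; sign = (−1)^274 = +1.
Zolotarev: (86|319) = +1, matching the cycle-count sign.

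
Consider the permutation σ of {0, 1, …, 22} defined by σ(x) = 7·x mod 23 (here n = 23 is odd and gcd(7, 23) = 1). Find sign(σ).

Trace 16: π^k(16) = [16, 20, 2, 14, 6, 19, 18] for k=0..6.
The orbit structure of x ↦ 7x mod 23: 2 orbits of sizes [22, 1].
With 2 cycles on 23 points, sign = (−1)^{23−2} = -1.

-1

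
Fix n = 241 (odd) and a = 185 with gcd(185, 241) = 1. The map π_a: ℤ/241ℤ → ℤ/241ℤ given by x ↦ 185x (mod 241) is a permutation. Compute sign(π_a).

-1

Orbit of 185 under x↦185x: [185, 3, 73, 9, 219, 27, 175]… (length divides ord_241(185)).
Decompose π into cycles: lengths [240, 1] (2 cycles, including the fixed point 0).
With 2 cycles on 241 points, sign = (−1)^{241−2} = -1.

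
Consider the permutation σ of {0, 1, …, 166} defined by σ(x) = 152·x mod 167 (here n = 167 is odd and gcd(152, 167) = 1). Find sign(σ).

Start at x=77: 77 → 14 → 124 → 144 → 11 → 2 → 137 → … (one orbit).
The orbit structure of x ↦ 152x mod 167: 3 orbits of sizes [83, 83, 1].
With 3 cycles on 167 points, sign = (−1)^{167−3} = +1.
(152|167)_J = +1 (Zolotarev's lemma cross-check).

+1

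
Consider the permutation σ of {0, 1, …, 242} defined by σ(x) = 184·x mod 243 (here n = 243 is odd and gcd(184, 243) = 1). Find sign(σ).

Start at x=178: 178 → 190 → 211 → 187 → 145 → 193 → 34 → … (one orbit).
π_184 has 11 disjoint cycles with lengths [81, 81, 27, 27, 9, 9, 3, 3, 1, 1, 1] on {0,…,242}.
n − c = 243 − 11 = 232; sign = (−1)^232 = +1.

+1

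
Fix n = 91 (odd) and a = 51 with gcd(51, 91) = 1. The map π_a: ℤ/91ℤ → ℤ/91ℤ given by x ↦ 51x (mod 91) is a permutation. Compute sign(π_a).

+1

Orbit of 25 under x↦51x: [25, 1, 51, 53, 64, 79]… (length divides ord_91(51)).
π_51 has 21 disjoint cycles with lengths [6, 6, 6, 6, 6, 6, 6, 6, 6, 6, 6, 6, 3, 3, 2, 2, 2, 2, 2, 2, 1] on {0,…,90}.
Σ(ℓ_i−1) = 91−21 = 70; sign = (−1)^70 = +1.
Check: (51/91) = +1 by Zolotarev.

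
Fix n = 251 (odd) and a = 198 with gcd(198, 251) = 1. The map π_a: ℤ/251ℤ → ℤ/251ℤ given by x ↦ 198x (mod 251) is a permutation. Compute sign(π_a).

+1

Orbit of 181 under x↦198x: [181, 196, 154, 121, 113, 35, 153]… (length divides ord_251(198)).
Decompose π into cycles: lengths [125, 125, 1] (3 cycles, including the fixed point 0).
sign(π) = (−1)^{n − #cycles} = (−1)^{251−3} = (−1)^248 = +1.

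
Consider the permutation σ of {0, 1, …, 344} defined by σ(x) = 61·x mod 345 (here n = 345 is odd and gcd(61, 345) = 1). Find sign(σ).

Trace 61: π^k(61) = [61, 271, 316, 301, 76, 151, 241] for k=0..6.
π_61 has 30 disjoint cycles with lengths [22, 22, 22, 22, 22, 22, 22, 22, 22, 22, 22, 22, 22, 22, 22, 1, 1, 1, 1, 1, 1, 1, 1, 1, 1, 1, 1, 1, 1, 1] on {0,…,344}.
n − c = 345 − 30 = 315; sign = (−1)^315 = -1.

-1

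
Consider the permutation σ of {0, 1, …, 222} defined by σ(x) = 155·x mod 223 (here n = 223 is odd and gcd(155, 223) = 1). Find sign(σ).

-1

Orbit of 191 under x↦155x: [191, 169, 104, 64, 108, 15, 95]… (length divides ord_223(155)).
Decompose π into cycles: lengths [74, 74, 74, 1] (4 cycles, including the fixed point 0).
n − c = 223 − 4 = 219; sign = (−1)^219 = -1.
Check: (155/223) = -1 by Zolotarev.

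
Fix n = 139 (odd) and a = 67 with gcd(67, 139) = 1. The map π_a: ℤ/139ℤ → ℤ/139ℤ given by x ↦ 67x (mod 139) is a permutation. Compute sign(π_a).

Trace 71: π^k(71) = [71, 31, 131, 20, 89, 125, 35] for k=0..6.
Cycle type of π: 69×2 + 1; total 3 cycles.
With 3 cycles on 139 points, sign = (−1)^{139−3} = +1.
(67|139)_J = +1 (Zolotarev's lemma cross-check).

+1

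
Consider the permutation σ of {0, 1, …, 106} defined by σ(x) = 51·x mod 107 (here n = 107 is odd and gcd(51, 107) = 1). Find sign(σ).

-1

Start at x=95: 95 → 30 → 32 → 27 → 93 → 35 → 73 → … (one orbit).
Cycle lengths of π_51 on ℤ/107ℤ: [106, 1]; 2 cycles in total.
sign(π) = (−1)^{n − #cycles} = (−1)^{107−2} = (−1)^105 = -1.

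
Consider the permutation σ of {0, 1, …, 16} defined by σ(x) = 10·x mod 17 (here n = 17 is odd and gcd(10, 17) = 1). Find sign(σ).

Orbit of 5 under x↦10x: [5, 16, 7, 2, 3, 13, 11]… (length divides ord_17(10)).
The orbit structure of x ↦ 10x mod 17: 2 orbits of sizes [16, 1].
2 cycles on 17: each ℓ→(−1)^(ℓ−1), product (−1)^15 = -1.

-1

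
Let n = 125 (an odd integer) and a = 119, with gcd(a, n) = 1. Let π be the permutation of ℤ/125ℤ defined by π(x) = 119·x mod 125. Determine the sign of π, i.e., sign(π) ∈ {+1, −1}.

+1

Trace 91: π^k(91) = [91, 79, 26, 94, 61, 9, 71] for k=0..6.
Cycle type of π: 50×2 + 10×2 + 2×2 + 1; total 7 cycles.
n − c = 125 − 7 = 118; sign = (−1)^118 = +1.
Check: (119/125) = +1 by Zolotarev.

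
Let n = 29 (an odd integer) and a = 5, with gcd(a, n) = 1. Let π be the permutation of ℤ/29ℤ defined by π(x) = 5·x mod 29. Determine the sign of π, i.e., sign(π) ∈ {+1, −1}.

Trace 16: π^k(16) = [16, 22, 23, 28, 24, 4, 20] for k=0..6.
Cycle type of π: 14×2 + 1; total 3 cycles.
3 cycles on 29: each ℓ→(−1)^(ℓ−1), product (−1)^26 = +1.
Zolotarev: (5|29) = +1, matching the cycle-count sign.

+1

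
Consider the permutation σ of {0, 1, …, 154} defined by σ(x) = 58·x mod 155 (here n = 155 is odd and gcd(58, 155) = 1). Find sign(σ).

+1

Trace 94: π^k(94) = [94, 27, 16, 153, 39, 92, 66] for k=0..6.
The orbit structure of x ↦ 58x mod 155: 11 orbits of sizes [20, 20, 20, 20, 20, 20, 10, 10, 10, 4, 1].
11 cycles on 155: each ℓ→(−1)^(ℓ−1), product (−1)^144 = +1.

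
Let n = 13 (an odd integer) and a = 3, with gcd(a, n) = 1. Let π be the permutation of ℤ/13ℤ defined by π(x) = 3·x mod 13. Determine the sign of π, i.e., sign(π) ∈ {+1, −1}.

+1

Orbit of 3 under x↦3x: [3, 9, 1]… (length divides ord_13(3)).
Decompose π into cycles: lengths [3, 3, 3, 3, 1] (5 cycles, including the fixed point 0).
n − c = 13 − 5 = 8; sign = (−1)^8 = +1.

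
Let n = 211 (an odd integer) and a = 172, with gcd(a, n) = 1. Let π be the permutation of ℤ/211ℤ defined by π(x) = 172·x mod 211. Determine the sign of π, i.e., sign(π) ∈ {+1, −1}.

Start at x=51: 51 → 121 → 134 → 49 → 199 → 46 → 105 → … (one orbit).
3 cycles of lengths [105, 105, 1].
211 − 3 = 208 transpositions; sign(π) = (−1)^208 = +1.
Via Zolotarev, sign(π_{172}) = (172|211) = +1.

+1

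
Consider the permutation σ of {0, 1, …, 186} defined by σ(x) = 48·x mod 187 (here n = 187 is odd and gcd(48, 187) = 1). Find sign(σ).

Start at x=78: 78 → 4 → 5 → 53 → 113 → 1 → 48 → … (one orbit).
π_48 has 6 disjoint cycles with lengths [80, 80, 16, 5, 5, 1] on {0,…,186}.
n − c = 187 − 6 = 181; sign = (−1)^181 = -1.
Check: (48/187) = -1 by Zolotarev.

-1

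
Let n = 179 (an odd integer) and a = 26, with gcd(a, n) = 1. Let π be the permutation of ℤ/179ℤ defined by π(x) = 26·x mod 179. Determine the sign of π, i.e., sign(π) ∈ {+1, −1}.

Orbit of 8 under x↦26x: [8, 29, 38, 93, 91, 39, 119]… (length divides ord_179(26)).
The orbit structure of x ↦ 26x mod 179: 2 orbits of sizes [178, 1].
179 − 2 = 177 transpositions; sign(π) = (−1)^177 = -1.
Via Zolotarev, sign(π_{26}) = (26|179) = -1.

-1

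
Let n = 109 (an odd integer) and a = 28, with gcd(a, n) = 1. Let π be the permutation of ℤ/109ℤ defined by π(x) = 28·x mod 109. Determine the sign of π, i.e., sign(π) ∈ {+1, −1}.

Orbit of 49 under x↦28x: [49, 64, 48, 36, 27, 102, 22]… (length divides ord_109(28)).
3 cycles of lengths [54, 54, 1].
n − c = 109 − 3 = 106; sign = (−1)^106 = +1.
Zolotarev: (28|109) = +1, matching the cycle-count sign.

+1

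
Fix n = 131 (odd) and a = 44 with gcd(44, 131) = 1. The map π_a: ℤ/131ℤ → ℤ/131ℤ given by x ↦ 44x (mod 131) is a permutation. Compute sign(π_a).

Trace 105: π^k(105) = [105, 35, 99, 33, 11, 91, 74] for k=0..6.
π_44 has 3 disjoint cycles with lengths [65, 65, 1] on {0,…,130}.
3 cycles on 131: each ℓ→(−1)^(ℓ−1), product (−1)^128 = +1.

+1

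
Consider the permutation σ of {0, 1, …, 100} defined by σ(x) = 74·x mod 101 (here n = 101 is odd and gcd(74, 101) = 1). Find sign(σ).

-1

Start at x=66: 66 → 36 → 38 → 85 → 28 → 52 → 10 → … (one orbit).
The orbit structure of x ↦ 74x mod 101: 2 orbits of sizes [100, 1].
n − c = 101 − 2 = 99; sign = (−1)^99 = -1.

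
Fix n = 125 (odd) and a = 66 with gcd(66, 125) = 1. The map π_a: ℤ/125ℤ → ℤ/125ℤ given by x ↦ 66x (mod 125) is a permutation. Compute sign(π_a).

Trace 56: π^k(56) = [56, 71, 61, 26, 91, 6, 21] for k=0..6.
The orbit structure of x ↦ 66x mod 125: 13 orbits of sizes [25, 25, 25, 25, 5, 5, 5, 5, 1, 1, 1, 1, 1].
Σ(ℓ_i−1) = 125−13 = 112; sign = (−1)^112 = +1.

+1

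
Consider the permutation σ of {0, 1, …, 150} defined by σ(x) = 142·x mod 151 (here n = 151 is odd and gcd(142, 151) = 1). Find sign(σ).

Trace 29: π^k(29) = [29, 41, 84, 150, 9, 70, 125] for k=0..6.
Decompose π into cycles: lengths [50, 50, 50, 1] (4 cycles, including the fixed point 0).
4 cycles on 151: each ℓ→(−1)^(ℓ−1), product (−1)^147 = -1.

-1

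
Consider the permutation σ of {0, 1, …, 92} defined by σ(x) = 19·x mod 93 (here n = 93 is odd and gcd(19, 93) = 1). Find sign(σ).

+1

Start at x=1: 1 → 19 → 82 → 70 → 28 → 67 → 64 → … (one orbit).
The orbit structure of x ↦ 19x mod 93: 9 orbits of sizes [15, 15, 15, 15, 15, 15, 1, 1, 1].
9 cycles on 93: each ℓ→(−1)^(ℓ−1), product (−1)^84 = +1.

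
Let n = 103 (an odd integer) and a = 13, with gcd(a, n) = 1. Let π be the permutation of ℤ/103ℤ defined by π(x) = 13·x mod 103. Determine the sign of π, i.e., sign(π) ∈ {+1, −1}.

Trace 8: π^k(8) = [8, 1, 13, 66, 34, 30, 81] for k=0..6.
Cycle type of π: 17×6 + 1; total 7 cycles.
103 − 7 = 96 transpositions; sign(π) = (−1)^96 = +1.
The Jacobi symbol (13|103) = +1 (Zolotarev) agrees.

+1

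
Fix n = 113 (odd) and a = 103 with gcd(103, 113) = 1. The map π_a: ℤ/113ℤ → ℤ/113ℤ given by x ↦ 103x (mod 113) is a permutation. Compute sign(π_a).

-1

Orbit of 23 under x↦103x: [23, 109, 40, 52, 45, 2, 93]… (length divides ord_113(103)).
Cycle type of π: 112 + 1; total 2 cycles.
n − c = 113 − 2 = 111; sign = (−1)^111 = -1.
Check: (103/113) = -1 by Zolotarev.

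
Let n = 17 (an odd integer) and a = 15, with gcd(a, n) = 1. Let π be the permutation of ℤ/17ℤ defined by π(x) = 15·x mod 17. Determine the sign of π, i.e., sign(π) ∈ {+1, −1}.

+1

Trace 16: π^k(16) = [16, 2, 13, 8, 1, 15, 4] for k=0..6.
Cycle type of π: 8×2 + 1; total 3 cycles.
17 − 3 = 14 transpositions; sign(π) = (−1)^14 = +1.
Zolotarev: (15|17) = +1, matching the cycle-count sign.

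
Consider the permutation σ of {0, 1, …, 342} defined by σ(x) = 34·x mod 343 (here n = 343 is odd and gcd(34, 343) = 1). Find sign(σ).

Start at x=216: 216 → 141 → 335 → 71 → 13 → 99 → 279 → … (one orbit).
Decompose π into cycles: lengths [98, 98, 98, 14, 14, 14, 2, 2, 2, 1] (10 cycles, including the fixed point 0).
10 cycles on 343: each ℓ→(−1)^(ℓ−1), product (−1)^333 = -1.
Via Zolotarev, sign(π_{34}) = (34|343) = -1.

-1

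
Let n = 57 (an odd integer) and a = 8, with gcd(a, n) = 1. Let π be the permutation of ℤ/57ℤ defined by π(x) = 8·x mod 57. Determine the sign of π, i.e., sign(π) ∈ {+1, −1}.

Orbit of 50 under x↦8x: [50, 1, 8, 7, 56, 49]… (length divides ord_57(8)).
π_8 has 11 disjoint cycles with lengths [6, 6, 6, 6, 6, 6, 6, 6, 6, 2, 1] on {0,…,56}.
57 − 11 = 46 transpositions; sign(π) = (−1)^46 = +1.

+1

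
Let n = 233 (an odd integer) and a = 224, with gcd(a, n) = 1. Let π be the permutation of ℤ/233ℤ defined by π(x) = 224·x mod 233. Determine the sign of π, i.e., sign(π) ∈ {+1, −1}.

+1

Start at x=218: 218 → 135 → 183 → 217 → 144 → 102 → 14 → … (one orbit).
Cycle lengths of π_224 on ℤ/233ℤ: [116, 116, 1]; 3 cycles in total.
sign(π) = (−1)^{n − #cycles} = (−1)^{233−3} = (−1)^230 = +1.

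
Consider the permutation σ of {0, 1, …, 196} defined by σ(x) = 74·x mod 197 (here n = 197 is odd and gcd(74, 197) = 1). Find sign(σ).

Orbit of 6 under x↦74x: [6, 50, 154, 167, 144, 18, 150]… (length divides ord_197(74)).
Cycle type of π: 196 + 1; total 2 cycles.
Σ(ℓ_i−1) = 197−2 = 195; sign = (−1)^195 = -1.
(74|197)_J = -1 (Zolotarev's lemma cross-check).

-1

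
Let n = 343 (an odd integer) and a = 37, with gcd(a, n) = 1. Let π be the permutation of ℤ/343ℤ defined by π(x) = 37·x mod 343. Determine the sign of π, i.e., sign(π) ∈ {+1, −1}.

Trace 144: π^k(144) = [144, 183, 254, 137, 267, 275, 228] for k=0..6.
π_37 has 7 disjoint cycles with lengths [147, 147, 21, 21, 3, 3, 1] on {0,…,342}.
sign(π) = (−1)^{n − #cycles} = (−1)^{343−7} = (−1)^336 = +1.
The Jacobi symbol (37|343) = +1 (Zolotarev) agrees.

+1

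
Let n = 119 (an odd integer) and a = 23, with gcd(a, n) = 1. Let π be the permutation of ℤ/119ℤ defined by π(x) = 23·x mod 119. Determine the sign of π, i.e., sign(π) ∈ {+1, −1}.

Start at x=72: 72 → 109 → 8 → 65 → 67 → 113 → 100 → … (one orbit).
The orbit structure of x ↦ 23x mod 119: 6 orbits of sizes [48, 48, 16, 3, 3, 1].
6 cycles on 119: each ℓ→(−1)^(ℓ−1), product (−1)^113 = -1.

-1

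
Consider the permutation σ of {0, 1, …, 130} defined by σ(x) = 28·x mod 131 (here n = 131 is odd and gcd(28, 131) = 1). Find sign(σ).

+1

Trace 123: π^k(123) = [123, 38, 16, 55, 99, 21, 64] for k=0..6.
Cycle lengths of π_28 on ℤ/131ℤ: [65, 65, 1]; 3 cycles in total.
With 3 cycles on 131 points, sign = (−1)^{131−3} = +1.
Zolotarev: (28|131) = +1, matching the cycle-count sign.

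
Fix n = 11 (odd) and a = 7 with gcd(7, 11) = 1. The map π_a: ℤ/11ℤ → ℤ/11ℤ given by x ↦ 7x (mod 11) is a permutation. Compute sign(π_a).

Orbit of 7 under x↦7x: [7, 5, 2, 3, 10, 4, 6]… (length divides ord_11(7)).
Decompose π into cycles: lengths [10, 1] (2 cycles, including the fixed point 0).
11 − 2 = 9 transpositions; sign(π) = (−1)^9 = -1.

-1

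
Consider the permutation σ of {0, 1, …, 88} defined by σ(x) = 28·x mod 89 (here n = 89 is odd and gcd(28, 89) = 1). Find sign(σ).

Trace 34: π^k(34) = [34, 62, 45, 14, 36, 29, 11] for k=0..6.
Cycle lengths of π_28 on ℤ/89ℤ: [88, 1]; 2 cycles in total.
89 − 2 = 87 transpositions; sign(π) = (−1)^87 = -1.

-1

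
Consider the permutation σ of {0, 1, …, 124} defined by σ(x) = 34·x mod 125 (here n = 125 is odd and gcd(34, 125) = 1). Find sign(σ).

+1

Trace 9: π^k(9) = [9, 56, 29, 111, 24, 66, 119] for k=0..6.
Cycle type of π: 50×2 + 10×2 + 2×2 + 1; total 7 cycles.
Σ(ℓ_i−1) = 125−7 = 118; sign = (−1)^118 = +1.
Zolotarev: (34|125) = +1, matching the cycle-count sign.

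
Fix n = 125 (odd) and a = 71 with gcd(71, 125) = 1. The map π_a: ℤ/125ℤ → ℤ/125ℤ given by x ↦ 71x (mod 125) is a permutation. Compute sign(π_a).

+1

Orbit of 96 under x↦71x: [96, 66, 61, 81, 1, 71, 41]… (length divides ord_125(71)).
The orbit structure of x ↦ 71x mod 125: 13 orbits of sizes [25, 25, 25, 25, 5, 5, 5, 5, 1, 1, 1, 1, 1].
With 13 cycles on 125 points, sign = (−1)^{125−13} = +1.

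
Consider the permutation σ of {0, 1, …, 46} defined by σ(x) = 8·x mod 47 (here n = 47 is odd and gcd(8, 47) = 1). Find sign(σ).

Start at x=28: 28 → 36 → 6 → 1 → 8 → 17 → 42 → … (one orbit).
Cycle lengths of π_8 on ℤ/47ℤ: [23, 23, 1]; 3 cycles in total.
Σ(ℓ_i−1) = 47−3 = 44; sign = (−1)^44 = +1.
Zolotarev: (8|47) = +1, matching the cycle-count sign.

+1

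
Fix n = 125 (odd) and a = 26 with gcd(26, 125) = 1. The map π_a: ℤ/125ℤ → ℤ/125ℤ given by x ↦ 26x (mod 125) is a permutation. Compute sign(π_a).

Start at x=51: 51 → 76 → 101 → 1 → 26 → 51 (one orbit).
Decompose π into cycles: lengths [5, 5, 5, 5, 5, 5, 5, 5, 5, 5, 5, 5, 5, 5, 5, 5, 5, 5, 5, 5, 1, 1, 1, 1, 1, 1, 1, 1, 1, 1, 1, 1, 1, 1, 1, 1, 1, 1, 1, 1, 1, 1, 1, 1, 1] (45 cycles, including the fixed point 0).
45 cycles on 125: each ℓ→(−1)^(ℓ−1), product (−1)^80 = +1.
(26|125)_J = +1 (Zolotarev's lemma cross-check).

+1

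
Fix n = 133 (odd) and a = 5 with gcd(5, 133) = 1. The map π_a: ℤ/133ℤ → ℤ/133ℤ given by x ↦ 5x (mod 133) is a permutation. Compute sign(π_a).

Trace 64: π^k(64) = [64, 54, 4, 20, 100, 101, 106] for k=0..6.
Decompose π into cycles: lengths [18, 18, 18, 18, 18, 18, 9, 9, 6, 1] (10 cycles, including the fixed point 0).
133 − 10 = 123 transpositions; sign(π) = (−1)^123 = -1.
Check: (5/133) = -1 by Zolotarev.

-1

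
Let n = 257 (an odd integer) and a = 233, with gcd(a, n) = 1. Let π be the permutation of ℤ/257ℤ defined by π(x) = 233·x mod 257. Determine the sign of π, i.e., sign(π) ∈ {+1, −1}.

-1

Trace 150: π^k(150) = [150, 255, 48, 133, 149, 22, 243] for k=0..6.
2 cycles of lengths [256, 1].
sign(π) = (−1)^{n − #cycles} = (−1)^{257−2} = (−1)^255 = -1.
(233|257)_J = -1 (Zolotarev's lemma cross-check).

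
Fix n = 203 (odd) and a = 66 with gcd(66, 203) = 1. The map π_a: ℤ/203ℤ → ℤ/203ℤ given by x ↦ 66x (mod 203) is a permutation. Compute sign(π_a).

Start at x=57: 57 → 108 → 23 → 97 → 109 → 89 → 190 → … (one orbit).
5 cycles of lengths [84, 84, 28, 6, 1].
n − c = 203 − 5 = 198; sign = (−1)^198 = +1.

+1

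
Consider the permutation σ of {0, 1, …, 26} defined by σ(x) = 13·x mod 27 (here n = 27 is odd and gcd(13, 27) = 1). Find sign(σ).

Orbit of 10 under x↦13x: [10, 22, 16, 19, 4, 25, 1]… (length divides ord_27(13)).
7 cycles of lengths [9, 9, 3, 3, 1, 1, 1].
sign(π) = (−1)^{n − #cycles} = (−1)^{27−7} = (−1)^20 = +1.

+1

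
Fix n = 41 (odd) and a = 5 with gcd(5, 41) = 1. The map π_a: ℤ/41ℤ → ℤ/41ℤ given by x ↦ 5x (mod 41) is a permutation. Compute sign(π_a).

Start at x=16: 16 → 39 → 31 → 32 → 37 → 21 → 23 → … (one orbit).
Cycle type of π: 20×2 + 1; total 3 cycles.
n − c = 41 − 3 = 38; sign = (−1)^38 = +1.
(5|41)_J = +1 (Zolotarev's lemma cross-check).

+1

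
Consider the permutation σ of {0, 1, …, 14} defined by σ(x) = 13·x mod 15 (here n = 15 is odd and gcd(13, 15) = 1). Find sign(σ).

Trace 13: π^k(13) = [13, 4, 7, 1] for k=0..3.
Cycle lengths of π_13 on ℤ/15ℤ: [4, 4, 4, 1, 1, 1]; 6 cycles in total.
sign(π) = (−1)^{n − #cycles} = (−1)^{15−6} = (−1)^9 = -1.

-1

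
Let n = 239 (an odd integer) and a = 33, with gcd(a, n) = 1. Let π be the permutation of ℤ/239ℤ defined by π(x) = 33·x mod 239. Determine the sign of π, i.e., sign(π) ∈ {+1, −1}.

Start at x=80: 80 → 11 → 124 → 29 → 1 → 33 → 133 → … (one orbit).
Cycle lengths of π_33 on ℤ/239ℤ: [119, 119, 1]; 3 cycles in total.
Σ(ℓ_i−1) = 239−3 = 236; sign = (−1)^236 = +1.
(33|239)_J = +1 (Zolotarev's lemma cross-check).

+1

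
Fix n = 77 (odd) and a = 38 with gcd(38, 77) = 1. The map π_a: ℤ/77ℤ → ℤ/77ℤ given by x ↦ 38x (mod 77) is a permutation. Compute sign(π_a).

-1

Orbit of 60 under x↦38x: [60, 47, 15, 31, 23, 27, 25]… (length divides ord_77(38)).
Decompose π into cycles: lengths [30, 30, 6, 5, 5, 1] (6 cycles, including the fixed point 0).
77 − 6 = 71 transpositions; sign(π) = (−1)^71 = -1.
The Jacobi symbol (38|77) = -1 (Zolotarev) agrees.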